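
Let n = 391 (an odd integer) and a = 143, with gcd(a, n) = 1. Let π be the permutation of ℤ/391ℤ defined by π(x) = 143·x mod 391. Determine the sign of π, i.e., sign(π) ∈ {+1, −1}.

Orbit of 7 under x↦143x: [7, 219, 37, 208, 28, 94, 148]… (length divides ord_391(143)).
Decompose π into cycles: lengths [176, 176, 22, 16, 1] (5 cycles, including the fixed point 0).
5 cycles on 391: each ℓ→(−1)^(ℓ−1), product (−1)^386 = +1.
Via Zolotarev, sign(π_{143}) = (143|391) = +1.

+1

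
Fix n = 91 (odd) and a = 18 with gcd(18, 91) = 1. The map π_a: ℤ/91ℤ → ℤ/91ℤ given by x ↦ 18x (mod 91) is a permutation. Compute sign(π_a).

-1

Trace 86: π^k(86) = [86, 1, 18, 51, 8, 53, 44] for k=0..6.
Cycle type of π: 12×6 + 4×3 + 3×2 + 1; total 12 cycles.
12 cycles on 91: each ℓ→(−1)^(ℓ−1), product (−1)^79 = -1.
Check: (18/91) = -1 by Zolotarev.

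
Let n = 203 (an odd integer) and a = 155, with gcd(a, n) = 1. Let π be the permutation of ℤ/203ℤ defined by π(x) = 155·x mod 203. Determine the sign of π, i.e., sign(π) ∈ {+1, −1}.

Orbit of 22 under x↦155x: [22, 162, 141, 134, 64, 176, 78]… (length divides ord_203(155)).
π_155 has 14 disjoint cycles with lengths [28, 28, 28, 28, 28, 28, 28, 1, 1, 1, 1, 1, 1, 1] on {0,…,202}.
n − c = 203 − 14 = 189; sign = (−1)^189 = -1.
Zolotarev: (155|203) = -1, matching the cycle-count sign.

-1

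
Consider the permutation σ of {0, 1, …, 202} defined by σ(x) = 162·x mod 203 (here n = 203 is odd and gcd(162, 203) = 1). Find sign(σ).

-1

Start at x=99: 99 → 1 → 162 → 57 → 99 (one orbit).
56 cycles of lengths [4, 4, 4, 4, 4, 4, 4, 4, 4, 4, 4, 4, 4, 4, 4, 4, 4, 4, 4, 4, 4, 4, 4, 4, 4, 4, 4, 4, 4, 4, 4, 4, 4, 4, 4, 4, 4, 4, 4, 4, 4, 4, 4, 4, 4, 4, 4, 4, 4, 1, 1, 1, 1, 1, 1, 1].
sign(π) = (−1)^{n − #cycles} = (−1)^{203−56} = (−1)^147 = -1.
The Jacobi symbol (162|203) = -1 (Zolotarev) agrees.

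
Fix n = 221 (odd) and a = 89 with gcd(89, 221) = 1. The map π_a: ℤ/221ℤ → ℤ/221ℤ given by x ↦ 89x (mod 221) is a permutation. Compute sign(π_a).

-1

Orbit of 220 under x↦89x: [220, 132, 35, 21, 101, 149, 1]… (length divides ord_221(89)).
Cycle type of π: 12×17 + 4×4 + 1; total 22 cycles.
sign(π) = (−1)^{n − #cycles} = (−1)^{221−22} = (−1)^199 = -1.
The Jacobi symbol (89|221) = -1 (Zolotarev) agrees.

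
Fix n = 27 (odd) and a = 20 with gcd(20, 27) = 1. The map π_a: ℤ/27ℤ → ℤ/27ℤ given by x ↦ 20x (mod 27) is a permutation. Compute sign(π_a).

-1

Orbit of 23 under x↦20x: [23, 1, 20, 22, 8, 25, 14]… (length divides ord_27(20)).
π_20 has 4 disjoint cycles with lengths [18, 6, 2, 1] on {0,…,26}.
4 cycles on 27: each ℓ→(−1)^(ℓ−1), product (−1)^23 = -1.
The Jacobi symbol (20|27) = -1 (Zolotarev) agrees.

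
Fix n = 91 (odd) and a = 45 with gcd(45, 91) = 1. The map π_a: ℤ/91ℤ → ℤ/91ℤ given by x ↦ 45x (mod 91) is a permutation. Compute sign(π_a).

+1

Trace 23: π^k(23) = [23, 34, 74, 54, 64, 59, 16] for k=0..6.
The orbit structure of x ↦ 45x mod 91: 9 orbits of sizes [12, 12, 12, 12, 12, 12, 12, 6, 1].
sign(π) = (−1)^{n − #cycles} = (−1)^{91−9} = (−1)^82 = +1.
The Jacobi symbol (45|91) = +1 (Zolotarev) agrees.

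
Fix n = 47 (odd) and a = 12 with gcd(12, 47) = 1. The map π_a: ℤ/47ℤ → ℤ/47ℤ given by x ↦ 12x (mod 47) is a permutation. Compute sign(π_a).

+1

Trace 8: π^k(8) = [8, 2, 24, 6, 25, 18, 28] for k=0..6.
π_12 has 3 disjoint cycles with lengths [23, 23, 1] on {0,…,46}.
sign(π) = (−1)^{n − #cycles} = (−1)^{47−3} = (−1)^44 = +1.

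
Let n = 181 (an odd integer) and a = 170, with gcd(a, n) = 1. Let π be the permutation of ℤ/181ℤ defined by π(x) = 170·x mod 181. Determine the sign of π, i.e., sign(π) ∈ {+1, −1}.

Start at x=16: 16 → 5 → 126 → 62 → 42 → 81 → 14 → … (one orbit).
5 cycles of lengths [45, 45, 45, 45, 1].
n − c = 181 − 5 = 176; sign = (−1)^176 = +1.

+1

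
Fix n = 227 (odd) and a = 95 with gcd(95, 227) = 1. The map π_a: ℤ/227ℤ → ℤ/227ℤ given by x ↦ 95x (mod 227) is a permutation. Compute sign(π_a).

-1

Trace 180: π^k(180) = [180, 75, 88, 188, 154, 102, 156] for k=0..6.
Cycle type of π: 226 + 1; total 2 cycles.
With 2 cycles on 227 points, sign = (−1)^{227−2} = -1.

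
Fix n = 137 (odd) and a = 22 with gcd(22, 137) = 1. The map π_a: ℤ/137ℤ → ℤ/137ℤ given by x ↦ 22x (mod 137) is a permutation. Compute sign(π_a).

Start at x=115: 115 → 64 → 38 → 14 → 34 → 63 → 16 → … (one orbit).
Decompose π into cycles: lengths [34, 34, 34, 34, 1] (5 cycles, including the fixed point 0).
5 cycles on 137: each ℓ→(−1)^(ℓ−1), product (−1)^132 = +1.
The Jacobi symbol (22|137) = +1 (Zolotarev) agrees.

+1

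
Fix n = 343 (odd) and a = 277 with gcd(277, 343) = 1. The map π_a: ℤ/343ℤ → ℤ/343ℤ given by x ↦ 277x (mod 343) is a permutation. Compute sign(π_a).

Trace 316: π^k(316) = [316, 67, 37, 302, 305, 107, 141] for k=0..6.
Decompose π into cycles: lengths [147, 147, 21, 21, 3, 3, 1] (7 cycles, including the fixed point 0).
343 − 7 = 336 transpositions; sign(π) = (−1)^336 = +1.
The Jacobi symbol (277|343) = +1 (Zolotarev) agrees.

+1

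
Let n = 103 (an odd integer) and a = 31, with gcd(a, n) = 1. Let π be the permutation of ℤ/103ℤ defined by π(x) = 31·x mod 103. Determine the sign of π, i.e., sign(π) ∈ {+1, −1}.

-1

Trace 102: π^k(102) = [102, 72, 69, 79, 80, 8, 42] for k=0..6.
Cycle type of π: 34×3 + 1; total 4 cycles.
n − c = 103 − 4 = 99; sign = (−1)^99 = -1.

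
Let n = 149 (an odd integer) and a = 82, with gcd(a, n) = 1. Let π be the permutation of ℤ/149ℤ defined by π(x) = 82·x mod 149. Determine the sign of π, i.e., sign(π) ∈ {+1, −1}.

+1

Trace 61: π^k(61) = [61, 85, 116, 125, 118, 140, 7] for k=0..6.
Cycle type of π: 74×2 + 1; total 3 cycles.
149 − 3 = 146 transpositions; sign(π) = (−1)^146 = +1.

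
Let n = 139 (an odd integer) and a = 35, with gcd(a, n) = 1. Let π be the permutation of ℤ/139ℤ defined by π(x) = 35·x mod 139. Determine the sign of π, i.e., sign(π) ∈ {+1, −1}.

Trace 7: π^k(7) = [7, 106, 96, 24, 6, 71, 122] for k=0..6.
Decompose π into cycles: lengths [69, 69, 1] (3 cycles, including the fixed point 0).
Σ(ℓ_i−1) = 139−3 = 136; sign = (−1)^136 = +1.
(35|139)_J = +1 (Zolotarev's lemma cross-check).

+1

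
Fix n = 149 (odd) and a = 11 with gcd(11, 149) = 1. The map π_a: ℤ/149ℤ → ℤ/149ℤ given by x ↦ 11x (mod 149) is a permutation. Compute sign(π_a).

-1

Orbit of 39 under x↦11x: [39, 131, 100, 57, 31, 43, 26]… (length divides ord_149(11)).
The orbit structure of x ↦ 11x mod 149: 2 orbits of sizes [148, 1].
2 cycles on 149: each ℓ→(−1)^(ℓ−1), product (−1)^147 = -1.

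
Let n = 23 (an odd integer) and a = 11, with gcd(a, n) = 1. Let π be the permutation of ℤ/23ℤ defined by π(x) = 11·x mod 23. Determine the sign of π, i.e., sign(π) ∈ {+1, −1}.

Trace 21: π^k(21) = [21, 1, 11, 6, 20, 13, 5] for k=0..6.
π_11 has 2 disjoint cycles with lengths [22, 1] on {0,…,22}.
With 2 cycles on 23 points, sign = (−1)^{23−2} = -1.

-1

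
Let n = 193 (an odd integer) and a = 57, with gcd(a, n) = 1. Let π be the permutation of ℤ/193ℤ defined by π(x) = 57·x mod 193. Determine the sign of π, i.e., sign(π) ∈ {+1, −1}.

Trace 170: π^k(170) = [170, 40, 157, 71, 187, 44, 192] for k=0..6.
Cycle lengths of π_57 on ℤ/193ℤ: [192, 1]; 2 cycles in total.
Σ(ℓ_i−1) = 193−2 = 191; sign = (−1)^191 = -1.
Zolotarev: (57|193) = -1, matching the cycle-count sign.

-1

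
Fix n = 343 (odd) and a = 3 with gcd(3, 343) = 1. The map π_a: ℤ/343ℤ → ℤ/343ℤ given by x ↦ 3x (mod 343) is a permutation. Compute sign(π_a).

Trace 16: π^k(16) = [16, 48, 144, 89, 267, 115, 2] for k=0..6.
4 cycles of lengths [294, 42, 6, 1].
343 − 4 = 339 transpositions; sign(π) = (−1)^339 = -1.
(3|343)_J = -1 (Zolotarev's lemma cross-check).

-1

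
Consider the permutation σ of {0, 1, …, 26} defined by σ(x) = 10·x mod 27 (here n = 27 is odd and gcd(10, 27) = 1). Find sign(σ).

+1

Start at x=1: 1 → 10 → 19 → 1 (one orbit).
Decompose π into cycles: lengths [3, 3, 3, 3, 3, 3, 1, 1, 1, 1, 1, 1, 1, 1, 1] (15 cycles, including the fixed point 0).
27 − 15 = 12 transpositions; sign(π) = (−1)^12 = +1.
Check: (10/27) = +1 by Zolotarev.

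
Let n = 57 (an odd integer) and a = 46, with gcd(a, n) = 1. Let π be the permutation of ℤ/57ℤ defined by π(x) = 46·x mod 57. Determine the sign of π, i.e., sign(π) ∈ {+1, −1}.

Start at x=49: 49 → 31 → 1 → 46 → 7 → 37 → 49 (one orbit).
The orbit structure of x ↦ 46x mod 57: 12 orbits of sizes [6, 6, 6, 6, 6, 6, 6, 6, 6, 1, 1, 1].
Σ(ℓ_i−1) = 57−12 = 45; sign = (−1)^45 = -1.

-1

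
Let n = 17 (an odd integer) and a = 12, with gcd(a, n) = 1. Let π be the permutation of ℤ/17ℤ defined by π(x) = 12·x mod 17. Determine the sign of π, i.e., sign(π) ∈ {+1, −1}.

Orbit of 8 under x↦12x: [8, 11, 13, 3, 2, 7, 16]… (length divides ord_17(12)).
Cycle type of π: 16 + 1; total 2 cycles.
sign(π) = (−1)^{n − #cycles} = (−1)^{17−2} = (−1)^15 = -1.

-1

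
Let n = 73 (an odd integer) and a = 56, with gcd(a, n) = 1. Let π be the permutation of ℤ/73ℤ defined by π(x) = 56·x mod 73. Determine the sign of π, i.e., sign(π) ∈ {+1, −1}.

-1

Trace 46: π^k(46) = [46, 21, 8, 10, 49, 43, 72] for k=0..6.
4 cycles of lengths [24, 24, 24, 1].
Σ(ℓ_i−1) = 73−4 = 69; sign = (−1)^69 = -1.
The Jacobi symbol (56|73) = -1 (Zolotarev) agrees.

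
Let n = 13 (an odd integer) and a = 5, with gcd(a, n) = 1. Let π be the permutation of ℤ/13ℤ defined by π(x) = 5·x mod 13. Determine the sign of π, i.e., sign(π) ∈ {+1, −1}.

Orbit of 12 under x↦5x: [12, 8, 1, 5]… (length divides ord_13(5)).
Cycle lengths of π_5 on ℤ/13ℤ: [4, 4, 4, 1]; 4 cycles in total.
Σ(ℓ_i−1) = 13−4 = 9; sign = (−1)^9 = -1.
Via Zolotarev, sign(π_{5}) = (5|13) = -1.

-1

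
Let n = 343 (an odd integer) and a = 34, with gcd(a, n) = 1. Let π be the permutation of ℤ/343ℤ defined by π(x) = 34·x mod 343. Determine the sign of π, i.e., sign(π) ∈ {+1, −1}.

-1

Start at x=223: 223 → 36 → 195 → 113 → 69 → 288 → 188 → … (one orbit).
The orbit structure of x ↦ 34x mod 343: 10 orbits of sizes [98, 98, 98, 14, 14, 14, 2, 2, 2, 1].
343 − 10 = 333 transpositions; sign(π) = (−1)^333 = -1.
Zolotarev: (34|343) = -1, matching the cycle-count sign.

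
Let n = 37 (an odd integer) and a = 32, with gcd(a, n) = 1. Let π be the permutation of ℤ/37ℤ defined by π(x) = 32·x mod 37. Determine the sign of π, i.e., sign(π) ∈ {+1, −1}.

Start at x=5: 5 → 12 → 14 → 4 → 17 → 26 → 18 → … (one orbit).
π_32 has 2 disjoint cycles with lengths [36, 1] on {0,…,36}.
37 − 2 = 35 transpositions; sign(π) = (−1)^35 = -1.

-1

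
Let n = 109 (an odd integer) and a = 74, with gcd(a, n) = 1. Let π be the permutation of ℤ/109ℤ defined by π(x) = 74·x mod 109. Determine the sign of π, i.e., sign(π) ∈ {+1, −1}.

Trace 34: π^k(34) = [34, 9, 12, 16, 94, 89, 46] for k=0..6.
Decompose π into cycles: lengths [54, 54, 1] (3 cycles, including the fixed point 0).
sign(π) = (−1)^{n − #cycles} = (−1)^{109−3} = (−1)^106 = +1.

+1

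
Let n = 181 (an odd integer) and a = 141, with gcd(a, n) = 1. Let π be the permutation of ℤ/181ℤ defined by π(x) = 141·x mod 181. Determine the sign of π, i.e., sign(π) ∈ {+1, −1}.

-1

Start at x=71: 71 → 56 → 113 → 5 → 162 → 36 → 8 → … (one orbit).
The orbit structure of x ↦ 141x mod 181: 4 orbits of sizes [60, 60, 60, 1].
Σ(ℓ_i−1) = 181−4 = 177; sign = (−1)^177 = -1.
(141|181)_J = -1 (Zolotarev's lemma cross-check).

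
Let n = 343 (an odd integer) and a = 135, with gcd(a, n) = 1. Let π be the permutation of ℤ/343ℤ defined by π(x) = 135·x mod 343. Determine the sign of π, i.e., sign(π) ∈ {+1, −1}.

Orbit of 51 under x↦135x: [51, 25, 288, 121, 214, 78, 240]… (length divides ord_343(135)).
Decompose π into cycles: lengths [147, 147, 21, 21, 3, 3, 1] (7 cycles, including the fixed point 0).
With 7 cycles on 343 points, sign = (−1)^{343−7} = +1.
Check: (135/343) = +1 by Zolotarev.

+1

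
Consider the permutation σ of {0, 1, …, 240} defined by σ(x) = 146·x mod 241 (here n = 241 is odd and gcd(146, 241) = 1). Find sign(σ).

Trace 160: π^k(160) = [160, 224, 169, 92, 177, 55, 77] for k=0..6.
π_146 has 2 disjoint cycles with lengths [240, 1] on {0,…,240}.
Σ(ℓ_i−1) = 241−2 = 239; sign = (−1)^239 = -1.
Check: (146/241) = -1 by Zolotarev.

-1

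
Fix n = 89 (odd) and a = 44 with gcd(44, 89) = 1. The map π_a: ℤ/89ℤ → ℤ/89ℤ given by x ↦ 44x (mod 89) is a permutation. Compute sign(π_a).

Orbit of 88 under x↦44x: [88, 45, 22, 78, 50, 64, 57]… (length divides ord_89(44)).
Cycle lengths of π_44 on ℤ/89ℤ: [22, 22, 22, 22, 1]; 5 cycles in total.
5 cycles on 89: each ℓ→(−1)^(ℓ−1), product (−1)^84 = +1.
Check: (44/89) = +1 by Zolotarev.

+1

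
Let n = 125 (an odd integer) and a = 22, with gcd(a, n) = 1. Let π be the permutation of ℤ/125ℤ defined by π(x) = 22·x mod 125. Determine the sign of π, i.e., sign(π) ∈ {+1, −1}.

-1

Trace 27: π^k(27) = [27, 94, 68, 121, 37, 64, 33] for k=0..6.
Cycle lengths of π_22 on ℤ/125ℤ: [100, 20, 4, 1]; 4 cycles in total.
sign(π) = (−1)^{n − #cycles} = (−1)^{125−4} = (−1)^121 = -1.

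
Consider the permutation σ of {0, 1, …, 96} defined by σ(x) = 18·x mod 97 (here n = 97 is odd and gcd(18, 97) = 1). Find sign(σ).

Orbit of 70 under x↦18x: [70, 96, 79, 64, 85, 75, 89]… (length divides ord_97(18)).
Decompose π into cycles: lengths [16, 16, 16, 16, 16, 16, 1] (7 cycles, including the fixed point 0).
With 7 cycles on 97 points, sign = (−1)^{97−7} = +1.
The Jacobi symbol (18|97) = +1 (Zolotarev) agrees.

+1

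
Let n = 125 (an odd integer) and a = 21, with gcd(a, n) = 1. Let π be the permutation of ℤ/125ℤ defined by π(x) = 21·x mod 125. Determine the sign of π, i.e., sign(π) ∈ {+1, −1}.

+1

Orbit of 16 under x↦21x: [16, 86, 56, 51, 71, 116, 61]… (length divides ord_125(21)).
13 cycles of lengths [25, 25, 25, 25, 5, 5, 5, 5, 1, 1, 1, 1, 1].
With 13 cycles on 125 points, sign = (−1)^{125−13} = +1.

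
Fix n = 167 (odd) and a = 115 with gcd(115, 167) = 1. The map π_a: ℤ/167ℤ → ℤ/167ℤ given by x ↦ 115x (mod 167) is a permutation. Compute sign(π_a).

+1

Orbit of 130 under x↦115x: [130, 87, 152, 112, 21, 77, 4]… (length divides ord_167(115)).
The orbit structure of x ↦ 115x mod 167: 3 orbits of sizes [83, 83, 1].
With 3 cycles on 167 points, sign = (−1)^{167−3} = +1.
The Jacobi symbol (115|167) = +1 (Zolotarev) agrees.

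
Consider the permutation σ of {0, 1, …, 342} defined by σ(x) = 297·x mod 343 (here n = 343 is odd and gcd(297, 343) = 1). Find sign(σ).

-1

Orbit of 101 under x↦297x: [101, 156, 27, 130, 194, 337, 276]… (length divides ord_343(297)).
Cycle lengths of π_297 on ℤ/343ℤ: [294, 42, 6, 1]; 4 cycles in total.
Σ(ℓ_i−1) = 343−4 = 339; sign = (−1)^339 = -1.
(297|343)_J = -1 (Zolotarev's lemma cross-check).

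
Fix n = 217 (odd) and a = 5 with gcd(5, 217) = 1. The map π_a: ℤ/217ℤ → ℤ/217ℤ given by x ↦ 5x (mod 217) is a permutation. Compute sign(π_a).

Orbit of 25 under x↦5x: [25, 125, 191, 87, 1, 5]… (length divides ord_217(5)).
Cycle type of π: 6×31 + 3×10 + 1; total 42 cycles.
217 − 42 = 175 transpositions; sign(π) = (−1)^175 = -1.

-1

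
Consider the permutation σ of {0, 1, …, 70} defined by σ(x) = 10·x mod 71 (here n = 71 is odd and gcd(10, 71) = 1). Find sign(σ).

+1

Trace 25: π^k(25) = [25, 37, 15, 8, 9, 19, 48] for k=0..6.
Decompose π into cycles: lengths [35, 35, 1] (3 cycles, including the fixed point 0).
71 − 3 = 68 transpositions; sign(π) = (−1)^68 = +1.
Via Zolotarev, sign(π_{10}) = (10|71) = +1.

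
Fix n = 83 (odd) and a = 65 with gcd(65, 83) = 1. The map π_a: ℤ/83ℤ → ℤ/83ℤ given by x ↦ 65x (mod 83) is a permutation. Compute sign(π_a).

+1

Orbit of 11 under x↦65x: [11, 51, 78, 7, 40, 27, 12]… (length divides ord_83(65)).
Cycle lengths of π_65 on ℤ/83ℤ: [41, 41, 1]; 3 cycles in total.
With 3 cycles on 83 points, sign = (−1)^{83−3} = +1.
The Jacobi symbol (65|83) = +1 (Zolotarev) agrees.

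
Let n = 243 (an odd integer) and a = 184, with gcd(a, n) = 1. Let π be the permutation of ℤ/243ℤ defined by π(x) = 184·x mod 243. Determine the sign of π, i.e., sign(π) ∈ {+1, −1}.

Start at x=232: 232 → 163 → 103 → 241 → 118 → 85 → 88 → … (one orbit).
Decompose π into cycles: lengths [81, 81, 27, 27, 9, 9, 3, 3, 1, 1, 1] (11 cycles, including the fixed point 0).
243 − 11 = 232 transpositions; sign(π) = (−1)^232 = +1.

+1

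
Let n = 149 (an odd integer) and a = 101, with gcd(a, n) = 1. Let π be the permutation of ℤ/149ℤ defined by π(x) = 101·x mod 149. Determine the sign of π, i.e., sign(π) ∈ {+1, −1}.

Trace 74: π^k(74) = [74, 24, 40, 17, 78, 130, 18] for k=0..6.
The orbit structure of x ↦ 101x mod 149: 2 orbits of sizes [148, 1].
With 2 cycles on 149 points, sign = (−1)^{149−2} = -1.
Via Zolotarev, sign(π_{101}) = (101|149) = -1.

-1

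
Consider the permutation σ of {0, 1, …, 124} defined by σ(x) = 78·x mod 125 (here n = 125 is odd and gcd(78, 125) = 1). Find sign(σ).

Trace 37: π^k(37) = [37, 11, 108, 49, 72, 116, 48] for k=0..6.
The orbit structure of x ↦ 78x mod 125: 4 orbits of sizes [100, 20, 4, 1].
n − c = 125 − 4 = 121; sign = (−1)^121 = -1.

-1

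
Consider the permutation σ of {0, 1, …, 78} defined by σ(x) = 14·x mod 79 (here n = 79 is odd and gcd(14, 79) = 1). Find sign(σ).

-1

Orbit of 41 under x↦14x: [41, 21, 57, 8, 33, 67, 69]… (length divides ord_79(14)).
π_14 has 4 disjoint cycles with lengths [26, 26, 26, 1] on {0,…,78}.
n − c = 79 − 4 = 75; sign = (−1)^75 = -1.
Check: (14/79) = -1 by Zolotarev.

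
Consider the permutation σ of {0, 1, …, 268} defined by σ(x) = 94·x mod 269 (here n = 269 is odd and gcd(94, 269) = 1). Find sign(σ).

-1

Trace 168: π^k(168) = [168, 190, 106, 11, 227, 87, 108] for k=0..6.
Decompose π into cycles: lengths [268, 1] (2 cycles, including the fixed point 0).
Σ(ℓ_i−1) = 269−2 = 267; sign = (−1)^267 = -1.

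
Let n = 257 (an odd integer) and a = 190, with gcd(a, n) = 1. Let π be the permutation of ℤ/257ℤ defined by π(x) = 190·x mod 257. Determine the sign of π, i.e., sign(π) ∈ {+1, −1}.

Trace 16: π^k(16) = [16, 213, 121, 117, 128, 162, 197] for k=0..6.
5 cycles of lengths [64, 64, 64, 64, 1].
n − c = 257 − 5 = 252; sign = (−1)^252 = +1.

+1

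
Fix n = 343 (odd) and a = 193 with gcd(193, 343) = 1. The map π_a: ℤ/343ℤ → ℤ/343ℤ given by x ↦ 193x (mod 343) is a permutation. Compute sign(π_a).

Trace 204: π^k(204) = [204, 270, 317, 127, 158, 310, 148] for k=0..6.
π_193 has 7 disjoint cycles with lengths [147, 147, 21, 21, 3, 3, 1] on {0,…,342}.
343 − 7 = 336 transpositions; sign(π) = (−1)^336 = +1.

+1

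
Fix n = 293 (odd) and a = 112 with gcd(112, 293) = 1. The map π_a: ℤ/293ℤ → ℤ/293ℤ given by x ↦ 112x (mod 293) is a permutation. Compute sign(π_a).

-1

Trace 251: π^k(251) = [251, 277, 259, 1, 112, 238, 286] for k=0..6.
Cycle lengths of π_112 on ℤ/293ℤ: [292, 1]; 2 cycles in total.
sign(π) = (−1)^{n − #cycles} = (−1)^{293−2} = (−1)^291 = -1.
Check: (112/293) = -1 by Zolotarev.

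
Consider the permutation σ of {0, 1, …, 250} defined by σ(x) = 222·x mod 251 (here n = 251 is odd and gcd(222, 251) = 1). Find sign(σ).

Trace 52: π^k(52) = [52, 249, 58, 75, 84, 74, 113] for k=0..6.
π_222 has 3 disjoint cycles with lengths [125, 125, 1] on {0,…,250}.
n − c = 251 − 3 = 248; sign = (−1)^248 = +1.

+1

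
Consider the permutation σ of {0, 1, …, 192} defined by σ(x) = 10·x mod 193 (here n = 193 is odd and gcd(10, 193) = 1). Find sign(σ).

-1

Start at x=154: 154 → 189 → 153 → 179 → 53 → 144 → 89 → … (one orbit).
Cycle type of π: 192 + 1; total 2 cycles.
2 cycles on 193: each ℓ→(−1)^(ℓ−1), product (−1)^191 = -1.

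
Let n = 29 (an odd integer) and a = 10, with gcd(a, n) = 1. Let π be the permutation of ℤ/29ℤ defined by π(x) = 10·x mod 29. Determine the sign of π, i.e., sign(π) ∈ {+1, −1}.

-1

Orbit of 9 under x↦10x: [9, 3, 1, 10, 13, 14, 24]… (length divides ord_29(10)).
Cycle lengths of π_10 on ℤ/29ℤ: [28, 1]; 2 cycles in total.
2 cycles on 29: each ℓ→(−1)^(ℓ−1), product (−1)^27 = -1.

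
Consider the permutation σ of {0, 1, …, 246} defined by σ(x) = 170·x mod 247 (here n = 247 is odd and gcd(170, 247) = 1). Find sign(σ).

Trace 1: π^k(1) = [1, 170] for k=0..1.
Cycle lengths of π_170 on ℤ/247ℤ: [2, 2, 2, 2, 2, 2, 2, 2, 2, 2, 2, 2, 2, 2, 2, 2, 2, 2, 2, 2, 2, 2, 2, 2, 2, 2, 2, 2, 2, 2, 2, 2, 2, 2, 2, 2, 2, 2, 2, 2, 2, 2, 2, 2, 2, 2, 2, 2, 2, 2, 2, 2, 2, 2, 2, 2, 2, 2, 2, 2, 2, 2, 2, 2, 2, 2, 2, 2, 2, 2, 2, 2, 2, 2, 2, 2, 2, 2, 2, 2, 2, 2, 2, 2, 2, 2, 2, 2, 2, 2, 2, 2, 2, 2, 2, 2, 2, 2, 2, 2, 2, 2, 2, 2, 2, 2, 2, 2, 2, 2, 2, 2, 2, 2, 2, 2, 2, 1, 1, 1, 1, 1, 1, 1, 1, 1, 1, 1, 1, 1]; 130 cycles in total.
With 130 cycles on 247 points, sign = (−1)^{247−130} = -1.
Via Zolotarev, sign(π_{170}) = (170|247) = -1.

-1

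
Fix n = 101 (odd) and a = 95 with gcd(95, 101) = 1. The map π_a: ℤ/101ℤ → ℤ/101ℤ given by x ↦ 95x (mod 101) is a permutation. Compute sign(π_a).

+1

Orbit of 36 under x↦95x: [36, 87, 84, 1, 95]… (length divides ord_101(95)).
Decompose π into cycles: lengths [5, 5, 5, 5, 5, 5, 5, 5, 5, 5, 5, 5, 5, 5, 5, 5, 5, 5, 5, 5, 1] (21 cycles, including the fixed point 0).
n − c = 101 − 21 = 80; sign = (−1)^80 = +1.
Zolotarev: (95|101) = +1, matching the cycle-count sign.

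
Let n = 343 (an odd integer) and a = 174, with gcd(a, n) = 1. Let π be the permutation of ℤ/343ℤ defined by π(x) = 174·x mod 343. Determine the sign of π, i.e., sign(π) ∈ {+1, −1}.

-1

Start at x=13: 13 → 204 → 167 → 246 → 272 → 337 → 328 → … (one orbit).
10 cycles of lengths [98, 98, 98, 14, 14, 14, 2, 2, 2, 1].
343 − 10 = 333 transpositions; sign(π) = (−1)^333 = -1.
Via Zolotarev, sign(π_{174}) = (174|343) = -1.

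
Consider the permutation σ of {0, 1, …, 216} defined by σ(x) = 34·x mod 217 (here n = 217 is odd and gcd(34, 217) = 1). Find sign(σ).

Orbit of 83 under x↦34x: [83, 1, 34, 71, 27, 50, 181]… (length divides ord_217(34)).
Cycle type of π: 30×7 + 2×3 + 1; total 11 cycles.
With 11 cycles on 217 points, sign = (−1)^{217−11} = +1.
Zolotarev: (34|217) = +1, matching the cycle-count sign.

+1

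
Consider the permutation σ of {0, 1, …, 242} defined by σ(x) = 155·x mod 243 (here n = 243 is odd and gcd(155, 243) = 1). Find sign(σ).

-1

Start at x=236: 236 → 130 → 224 → 214 → 122 → 199 → 227 → … (one orbit).
Cycle type of π: 162 + 54 + 18 + 6 + 2 + 1; total 6 cycles.
Σ(ℓ_i−1) = 243−6 = 237; sign = (−1)^237 = -1.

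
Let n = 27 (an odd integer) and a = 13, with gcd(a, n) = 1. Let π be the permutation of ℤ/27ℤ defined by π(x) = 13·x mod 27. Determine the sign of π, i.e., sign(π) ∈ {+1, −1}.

+1

Trace 13: π^k(13) = [13, 7, 10, 22, 16, 19, 4] for k=0..6.
Cycle lengths of π_13 on ℤ/27ℤ: [9, 9, 3, 3, 1, 1, 1]; 7 cycles in total.
Σ(ℓ_i−1) = 27−7 = 20; sign = (−1)^20 = +1.
Zolotarev: (13|27) = +1, matching the cycle-count sign.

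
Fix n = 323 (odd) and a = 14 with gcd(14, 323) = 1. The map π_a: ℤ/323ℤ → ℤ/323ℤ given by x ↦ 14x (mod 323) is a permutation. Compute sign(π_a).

+1

Trace 299: π^k(299) = [299, 310, 141, 36, 181, 273, 269] for k=0..6.
The orbit structure of x ↦ 14x mod 323: 5 orbits of sizes [144, 144, 18, 16, 1].
sign(π) = (−1)^{n − #cycles} = (−1)^{323−5} = (−1)^318 = +1.
The Jacobi symbol (14|323) = +1 (Zolotarev) agrees.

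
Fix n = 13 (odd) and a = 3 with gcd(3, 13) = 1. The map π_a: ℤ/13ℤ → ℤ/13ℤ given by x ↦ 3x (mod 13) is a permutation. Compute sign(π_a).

Trace 3: π^k(3) = [3, 9, 1] for k=0..2.
π_3 has 5 disjoint cycles with lengths [3, 3, 3, 3, 1] on {0,…,12}.
sign(π) = (−1)^{n − #cycles} = (−1)^{13−5} = (−1)^8 = +1.

+1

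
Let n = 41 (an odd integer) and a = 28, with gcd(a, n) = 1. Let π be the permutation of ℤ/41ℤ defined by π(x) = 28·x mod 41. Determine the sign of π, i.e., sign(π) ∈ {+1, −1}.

Trace 23: π^k(23) = [23, 29, 33, 22, 1, 28, 5] for k=0..6.
2 cycles of lengths [40, 1].
Σ(ℓ_i−1) = 41−2 = 39; sign = (−1)^39 = -1.

-1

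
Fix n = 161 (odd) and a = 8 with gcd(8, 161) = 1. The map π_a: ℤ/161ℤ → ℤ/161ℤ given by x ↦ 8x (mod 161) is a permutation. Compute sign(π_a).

Start at x=127: 127 → 50 → 78 → 141 → 1 → 8 → 64 → … (one orbit).
π_8 has 21 disjoint cycles with lengths [11, 11, 11, 11, 11, 11, 11, 11, 11, 11, 11, 11, 11, 11, 1, 1, 1, 1, 1, 1, 1] on {0,…,160}.
n − c = 161 − 21 = 140; sign = (−1)^140 = +1.

+1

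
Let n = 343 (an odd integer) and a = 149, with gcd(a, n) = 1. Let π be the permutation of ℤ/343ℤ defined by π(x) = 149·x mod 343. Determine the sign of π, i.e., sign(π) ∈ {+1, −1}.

+1

Orbit of 324 under x↦149x: [324, 256, 71, 289, 186, 274, 9]… (length divides ord_343(149)).
The orbit structure of x ↦ 149x mod 343: 7 orbits of sizes [147, 147, 21, 21, 3, 3, 1].
With 7 cycles on 343 points, sign = (−1)^{343−7} = +1.
Zolotarev: (149|343) = +1, matching the cycle-count sign.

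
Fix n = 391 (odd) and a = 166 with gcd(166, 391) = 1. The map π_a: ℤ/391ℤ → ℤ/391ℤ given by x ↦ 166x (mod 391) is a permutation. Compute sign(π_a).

-1

Orbit of 30 under x↦166x: [30, 288, 106, 1, 166, 186, 378]… (length divides ord_391(166)).
14 cycles of lengths [44, 44, 44, 44, 44, 44, 44, 44, 22, 4, 4, 4, 4, 1].
391 − 14 = 377 transpositions; sign(π) = (−1)^377 = -1.
Via Zolotarev, sign(π_{166}) = (166|391) = -1.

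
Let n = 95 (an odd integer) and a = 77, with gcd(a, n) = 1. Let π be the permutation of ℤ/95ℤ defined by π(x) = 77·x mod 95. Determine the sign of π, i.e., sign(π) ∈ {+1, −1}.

Start at x=77: 77 → 39 → 58 → 1 → 77 (one orbit).
π_77 has 38 disjoint cycles with lengths [4, 4, 4, 4, 4, 4, 4, 4, 4, 4, 4, 4, 4, 4, 4, 4, 4, 4, 4, 1, 1, 1, 1, 1, 1, 1, 1, 1, 1, 1, 1, 1, 1, 1, 1, 1, 1, 1] on {0,…,94}.
38 cycles on 95: each ℓ→(−1)^(ℓ−1), product (−1)^57 = -1.
(77|95)_J = -1 (Zolotarev's lemma cross-check).

-1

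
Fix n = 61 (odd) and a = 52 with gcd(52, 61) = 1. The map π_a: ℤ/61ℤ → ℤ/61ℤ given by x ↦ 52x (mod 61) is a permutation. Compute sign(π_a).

Start at x=27: 27 → 1 → 52 → 20 → 3 → 34 → 60 → … (one orbit).
π_52 has 7 disjoint cycles with lengths [10, 10, 10, 10, 10, 10, 1] on {0,…,60}.
With 7 cycles on 61 points, sign = (−1)^{61−7} = +1.
Zolotarev: (52|61) = +1, matching the cycle-count sign.

+1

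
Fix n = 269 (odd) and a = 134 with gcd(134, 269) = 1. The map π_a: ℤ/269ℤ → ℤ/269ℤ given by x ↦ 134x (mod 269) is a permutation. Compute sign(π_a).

-1

Trace 95: π^k(95) = [95, 87, 91, 89, 90, 224, 157] for k=0..6.
Cycle type of π: 268 + 1; total 2 cycles.
2 cycles on 269: each ℓ→(−1)^(ℓ−1), product (−1)^267 = -1.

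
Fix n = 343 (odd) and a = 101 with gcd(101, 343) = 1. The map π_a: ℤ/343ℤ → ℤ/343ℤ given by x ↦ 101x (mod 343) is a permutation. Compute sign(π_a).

Orbit of 139 under x↦101x: [139, 319, 320, 78, 332, 261, 293]… (length divides ord_343(101)).
Cycle lengths of π_101 on ℤ/343ℤ: [294, 42, 6, 1]; 4 cycles in total.
4 cycles on 343: each ℓ→(−1)^(ℓ−1), product (−1)^339 = -1.
Check: (101/343) = -1 by Zolotarev.

-1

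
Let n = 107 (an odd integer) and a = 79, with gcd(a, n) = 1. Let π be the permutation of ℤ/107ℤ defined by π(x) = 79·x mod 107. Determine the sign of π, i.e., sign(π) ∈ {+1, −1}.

Trace 36: π^k(36) = [36, 62, 83, 30, 16, 87, 25] for k=0..6.
Cycle type of π: 53×2 + 1; total 3 cycles.
sign(π) = (−1)^{n − #cycles} = (−1)^{107−3} = (−1)^104 = +1.
(79|107)_J = +1 (Zolotarev's lemma cross-check).

+1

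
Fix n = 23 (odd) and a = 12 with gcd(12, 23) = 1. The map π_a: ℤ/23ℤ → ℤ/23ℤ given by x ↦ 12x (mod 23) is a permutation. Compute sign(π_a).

+1

Start at x=16: 16 → 8 → 4 → 2 → 1 → 12 → 6 → … (one orbit).
Cycle lengths of π_12 on ℤ/23ℤ: [11, 11, 1]; 3 cycles in total.
n − c = 23 − 3 = 20; sign = (−1)^20 = +1.
Zolotarev: (12|23) = +1, matching the cycle-count sign.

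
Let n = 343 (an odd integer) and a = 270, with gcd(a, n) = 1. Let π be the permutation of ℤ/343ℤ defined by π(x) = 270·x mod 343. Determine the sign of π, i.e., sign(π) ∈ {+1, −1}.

+1

Trace 16: π^k(16) = [16, 204, 200, 149, 99, 319, 37] for k=0..6.
π_270 has 7 disjoint cycles with lengths [147, 147, 21, 21, 3, 3, 1] on {0,…,342}.
sign(π) = (−1)^{n − #cycles} = (−1)^{343−7} = (−1)^336 = +1.
Check: (270/343) = +1 by Zolotarev.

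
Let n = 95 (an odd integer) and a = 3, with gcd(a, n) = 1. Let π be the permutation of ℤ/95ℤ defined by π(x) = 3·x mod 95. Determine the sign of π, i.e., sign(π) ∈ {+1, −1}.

Orbit of 9 under x↦3x: [9, 27, 81, 53, 64, 2, 6]… (length divides ord_95(3)).
The orbit structure of x ↦ 3x mod 95: 5 orbits of sizes [36, 36, 18, 4, 1].
Σ(ℓ_i−1) = 95−5 = 90; sign = (−1)^90 = +1.

+1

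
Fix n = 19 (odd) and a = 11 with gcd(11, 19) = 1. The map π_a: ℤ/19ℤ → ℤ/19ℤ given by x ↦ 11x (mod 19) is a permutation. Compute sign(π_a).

Trace 7: π^k(7) = [7, 1, 11] for k=0..2.
π_11 has 7 disjoint cycles with lengths [3, 3, 3, 3, 3, 3, 1] on {0,…,18}.
With 7 cycles on 19 points, sign = (−1)^{19−7} = +1.
Via Zolotarev, sign(π_{11}) = (11|19) = +1.

+1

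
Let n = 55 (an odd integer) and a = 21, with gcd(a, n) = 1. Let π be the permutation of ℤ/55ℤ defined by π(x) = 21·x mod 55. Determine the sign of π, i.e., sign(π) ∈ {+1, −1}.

Orbit of 1 under x↦21x: [1, 21]… (length divides ord_55(21)).
Cycle type of π: 2×25 + 1×5; total 30 cycles.
sign(π) = (−1)^{n − #cycles} = (−1)^{55−30} = (−1)^25 = -1.
Check: (21/55) = -1 by Zolotarev.

-1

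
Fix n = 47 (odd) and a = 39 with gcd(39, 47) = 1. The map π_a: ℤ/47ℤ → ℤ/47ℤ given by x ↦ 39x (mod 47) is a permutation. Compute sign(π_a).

Orbit of 21 under x↦39x: [21, 20, 28, 11, 6, 46, 8]… (length divides ord_47(39)).
π_39 has 2 disjoint cycles with lengths [46, 1] on {0,…,46}.
n − c = 47 − 2 = 45; sign = (−1)^45 = -1.
Check: (39/47) = -1 by Zolotarev.

-1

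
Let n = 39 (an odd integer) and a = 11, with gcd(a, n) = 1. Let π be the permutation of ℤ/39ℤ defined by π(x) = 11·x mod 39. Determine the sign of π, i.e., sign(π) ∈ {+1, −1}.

+1

Orbit of 4 under x↦11x: [4, 5, 16, 20, 25, 2, 22]… (length divides ord_39(11)).
Cycle type of π: 12×3 + 2 + 1; total 5 cycles.
5 cycles on 39: each ℓ→(−1)^(ℓ−1), product (−1)^34 = +1.
Via Zolotarev, sign(π_{11}) = (11|39) = +1.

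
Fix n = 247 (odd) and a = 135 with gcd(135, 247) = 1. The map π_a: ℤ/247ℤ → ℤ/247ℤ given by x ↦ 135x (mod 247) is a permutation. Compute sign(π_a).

Orbit of 194 under x↦135x: [194, 8, 92, 70, 64, 242, 66]… (length divides ord_247(135)).
Cycle lengths of π_135 on ℤ/247ℤ: [36, 36, 36, 36, 36, 36, 18, 4, 4, 4, 1]; 11 cycles in total.
247 − 11 = 236 transpositions; sign(π) = (−1)^236 = +1.

+1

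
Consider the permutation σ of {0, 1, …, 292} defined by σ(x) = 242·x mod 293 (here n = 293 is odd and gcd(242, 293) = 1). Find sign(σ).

Orbit of 118 under x↦242x: [118, 135, 147, 121, 275, 39, 62]… (length divides ord_293(242)).
Cycle lengths of π_242 on ℤ/293ℤ: [292, 1]; 2 cycles in total.
Σ(ℓ_i−1) = 293−2 = 291; sign = (−1)^291 = -1.
The Jacobi symbol (242|293) = -1 (Zolotarev) agrees.

-1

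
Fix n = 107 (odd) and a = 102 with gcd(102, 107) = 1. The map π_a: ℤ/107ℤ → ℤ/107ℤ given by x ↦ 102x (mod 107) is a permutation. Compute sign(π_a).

+1

Trace 99: π^k(99) = [99, 40, 14, 37, 29, 69, 83] for k=0..6.
Cycle lengths of π_102 on ℤ/107ℤ: [53, 53, 1]; 3 cycles in total.
sign(π) = (−1)^{n − #cycles} = (−1)^{107−3} = (−1)^104 = +1.
Zolotarev: (102|107) = +1, matching the cycle-count sign.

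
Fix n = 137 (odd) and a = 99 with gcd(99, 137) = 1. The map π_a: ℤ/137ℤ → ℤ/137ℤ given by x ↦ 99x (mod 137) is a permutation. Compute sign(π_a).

Orbit of 72 under x↦99x: [72, 4, 122, 22, 123, 121, 60]… (length divides ord_137(99)).
Decompose π into cycles: lengths [34, 34, 34, 34, 1] (5 cycles, including the fixed point 0).
n − c = 137 − 5 = 132; sign = (−1)^132 = +1.
Check: (99/137) = +1 by Zolotarev.

+1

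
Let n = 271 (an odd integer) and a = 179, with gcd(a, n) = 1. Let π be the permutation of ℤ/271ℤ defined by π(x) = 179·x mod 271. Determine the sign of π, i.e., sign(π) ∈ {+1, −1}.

+1

Orbit of 82 under x↦179x: [82, 44, 17, 62, 258, 112, 265]… (length divides ord_271(179)).
π_179 has 3 disjoint cycles with lengths [135, 135, 1] on {0,…,270}.
n − c = 271 − 3 = 268; sign = (−1)^268 = +1.
Zolotarev: (179|271) = +1, matching the cycle-count sign.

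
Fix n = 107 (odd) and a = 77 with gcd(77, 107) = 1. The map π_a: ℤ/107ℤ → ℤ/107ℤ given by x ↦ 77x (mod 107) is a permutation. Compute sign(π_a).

-1

Orbit of 15 under x↦77x: [15, 85, 18, 102, 43, 101, 73]… (length divides ord_107(77)).
π_77 has 2 disjoint cycles with lengths [106, 1] on {0,…,106}.
n − c = 107 − 2 = 105; sign = (−1)^105 = -1.
Zolotarev: (77|107) = -1, matching the cycle-count sign.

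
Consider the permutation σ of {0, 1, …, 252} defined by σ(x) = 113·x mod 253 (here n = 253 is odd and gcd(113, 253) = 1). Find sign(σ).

Trace 111: π^k(111) = [111, 146, 53, 170, 235, 243, 135] for k=0..6.
Cycle type of π: 110×2 + 22 + 5×2 + 1; total 6 cycles.
Σ(ℓ_i−1) = 253−6 = 247; sign = (−1)^247 = -1.

-1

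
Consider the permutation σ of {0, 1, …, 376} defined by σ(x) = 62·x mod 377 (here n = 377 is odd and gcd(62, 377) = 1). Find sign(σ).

+1

Orbit of 139 under x↦62x: [139, 324, 107, 225, 1, 62, 74]… (length divides ord_377(62)).
13 cycles of lengths [42, 42, 42, 42, 42, 42, 42, 42, 14, 14, 6, 6, 1].
Σ(ℓ_i−1) = 377−13 = 364; sign = (−1)^364 = +1.
Via Zolotarev, sign(π_{62}) = (62|377) = +1.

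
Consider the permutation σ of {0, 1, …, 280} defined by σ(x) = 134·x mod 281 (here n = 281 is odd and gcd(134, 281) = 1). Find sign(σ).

-1

Trace 181: π^k(181) = [181, 88, 271, 65, 280, 147, 28] for k=0..6.
π_134 has 6 disjoint cycles with lengths [56, 56, 56, 56, 56, 1] on {0,…,280}.
281 − 6 = 275 transpositions; sign(π) = (−1)^275 = -1.
Via Zolotarev, sign(π_{134}) = (134|281) = -1.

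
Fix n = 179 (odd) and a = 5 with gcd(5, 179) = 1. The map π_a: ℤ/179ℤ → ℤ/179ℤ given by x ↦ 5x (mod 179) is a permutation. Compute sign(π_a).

+1

Start at x=59: 59 → 116 → 43 → 36 → 1 → 5 → 25 → … (one orbit).
π_5 has 3 disjoint cycles with lengths [89, 89, 1] on {0,…,178}.
179 − 3 = 176 transpositions; sign(π) = (−1)^176 = +1.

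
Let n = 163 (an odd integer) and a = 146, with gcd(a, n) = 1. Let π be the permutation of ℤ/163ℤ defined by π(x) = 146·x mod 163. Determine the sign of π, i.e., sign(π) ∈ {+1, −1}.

Trace 38: π^k(38) = [38, 6, 61, 104, 25, 64, 53] for k=0..6.
Cycle type of π: 27×6 + 1; total 7 cycles.
n − c = 163 − 7 = 156; sign = (−1)^156 = +1.
Zolotarev: (146|163) = +1, matching the cycle-count sign.

+1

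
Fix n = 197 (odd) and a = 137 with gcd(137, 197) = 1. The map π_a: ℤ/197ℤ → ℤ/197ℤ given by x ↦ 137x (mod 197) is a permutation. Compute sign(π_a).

+1

Orbit of 157 under x↦137x: [157, 36, 7, 171, 181, 172, 121]… (length divides ord_197(137)).
Decompose π into cycles: lengths [98, 98, 1] (3 cycles, including the fixed point 0).
3 cycles on 197: each ℓ→(−1)^(ℓ−1), product (−1)^194 = +1.
Check: (137/197) = +1 by Zolotarev.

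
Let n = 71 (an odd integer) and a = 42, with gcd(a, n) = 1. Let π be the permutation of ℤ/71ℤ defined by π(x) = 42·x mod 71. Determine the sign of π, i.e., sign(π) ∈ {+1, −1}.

-1

Trace 52: π^k(52) = [52, 54, 67, 45, 44, 2, 13] for k=0..6.
Decompose π into cycles: lengths [70, 1] (2 cycles, including the fixed point 0).
sign(π) = (−1)^{n − #cycles} = (−1)^{71−2} = (−1)^69 = -1.
Check: (42/71) = -1 by Zolotarev.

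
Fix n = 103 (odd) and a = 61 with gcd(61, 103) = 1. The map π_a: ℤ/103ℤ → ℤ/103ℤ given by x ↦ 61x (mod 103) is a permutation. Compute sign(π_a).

+1

Orbit of 79 under x↦61x: [79, 81, 100, 23, 64, 93, 8]… (length divides ord_103(61)).
Cycle type of π: 17×6 + 1; total 7 cycles.
With 7 cycles on 103 points, sign = (−1)^{103−7} = +1.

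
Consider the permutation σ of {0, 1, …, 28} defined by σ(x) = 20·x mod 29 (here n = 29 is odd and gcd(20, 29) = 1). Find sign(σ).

Orbit of 23 under x↦20x: [23, 25, 7, 24, 16, 1, 20]… (length divides ord_29(20)).
The orbit structure of x ↦ 20x mod 29: 5 orbits of sizes [7, 7, 7, 7, 1].
n − c = 29 − 5 = 24; sign = (−1)^24 = +1.
The Jacobi symbol (20|29) = +1 (Zolotarev) agrees.

+1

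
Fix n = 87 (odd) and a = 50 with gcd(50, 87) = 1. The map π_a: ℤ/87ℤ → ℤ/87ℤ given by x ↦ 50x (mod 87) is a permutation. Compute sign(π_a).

Orbit of 32 under x↦50x: [32, 34, 47, 1, 50, 64, 68]… (length divides ord_87(50)).
π_50 has 5 disjoint cycles with lengths [28, 28, 28, 2, 1] on {0,…,86}.
87 − 5 = 82 transpositions; sign(π) = (−1)^82 = +1.
Check: (50/87) = +1 by Zolotarev.

+1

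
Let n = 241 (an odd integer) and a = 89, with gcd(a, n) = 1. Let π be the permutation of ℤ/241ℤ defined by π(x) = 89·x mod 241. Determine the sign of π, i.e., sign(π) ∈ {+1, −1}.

-1

Start at x=111: 111 → 239 → 63 → 64 → 153 → 121 → 165 → … (one orbit).
The orbit structure of x ↦ 89x mod 241: 6 orbits of sizes [48, 48, 48, 48, 48, 1].
n − c = 241 − 6 = 235; sign = (−1)^235 = -1.
Zolotarev: (89|241) = -1, matching the cycle-count sign.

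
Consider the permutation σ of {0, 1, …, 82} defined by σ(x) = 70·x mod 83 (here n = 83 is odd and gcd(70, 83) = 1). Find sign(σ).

+1

Start at x=59: 59 → 63 → 11 → 23 → 33 → 69 → 16 → … (one orbit).
3 cycles of lengths [41, 41, 1].
With 3 cycles on 83 points, sign = (−1)^{83−3} = +1.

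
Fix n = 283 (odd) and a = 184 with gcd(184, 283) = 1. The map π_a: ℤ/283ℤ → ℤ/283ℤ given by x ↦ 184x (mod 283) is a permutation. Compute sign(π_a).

Orbit of 3 under x↦184x: [3, 269, 254, 41, 186, 264, 183]… (length divides ord_283(184)).
Cycle lengths of π_184 on ℤ/283ℤ: [282, 1]; 2 cycles in total.
Σ(ℓ_i−1) = 283−2 = 281; sign = (−1)^281 = -1.
The Jacobi symbol (184|283) = -1 (Zolotarev) agrees.

-1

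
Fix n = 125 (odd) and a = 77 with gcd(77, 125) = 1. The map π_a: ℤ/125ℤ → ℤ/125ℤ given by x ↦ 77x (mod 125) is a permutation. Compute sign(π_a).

Start at x=108: 108 → 66 → 82 → 64 → 53 → 81 → 112 → … (one orbit).
4 cycles of lengths [100, 20, 4, 1].
Σ(ℓ_i−1) = 125−4 = 121; sign = (−1)^121 = -1.
Check: (77/125) = -1 by Zolotarev.

-1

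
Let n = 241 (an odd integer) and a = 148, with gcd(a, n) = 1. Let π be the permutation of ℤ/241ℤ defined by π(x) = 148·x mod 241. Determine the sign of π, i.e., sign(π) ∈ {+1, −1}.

-1

Start at x=140: 140 → 235 → 76 → 162 → 117 → 205 → 215 → … (one orbit).
Cycle lengths of π_148 on ℤ/241ℤ: [80, 80, 80, 1]; 4 cycles in total.
sign(π) = (−1)^{n − #cycles} = (−1)^{241−4} = (−1)^237 = -1.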